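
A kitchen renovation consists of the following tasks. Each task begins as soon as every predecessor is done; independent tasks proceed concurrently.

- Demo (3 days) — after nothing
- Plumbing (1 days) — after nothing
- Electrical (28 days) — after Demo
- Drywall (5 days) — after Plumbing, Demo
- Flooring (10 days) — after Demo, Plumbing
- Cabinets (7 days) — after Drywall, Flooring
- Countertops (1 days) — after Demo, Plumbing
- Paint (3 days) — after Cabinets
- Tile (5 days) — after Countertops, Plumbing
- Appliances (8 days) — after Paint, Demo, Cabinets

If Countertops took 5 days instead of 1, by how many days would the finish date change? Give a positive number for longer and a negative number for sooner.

0

As given, the longest chain is Demo→Electrical = 3+28 = 31, so the finish is 31 days.
Countertops is off the critical path — its longest chain is 9 days, giving 22 of slack.
No other chain overtakes it, so the finish is 31 days.
Change in finish: 31 − 31 = +0 days.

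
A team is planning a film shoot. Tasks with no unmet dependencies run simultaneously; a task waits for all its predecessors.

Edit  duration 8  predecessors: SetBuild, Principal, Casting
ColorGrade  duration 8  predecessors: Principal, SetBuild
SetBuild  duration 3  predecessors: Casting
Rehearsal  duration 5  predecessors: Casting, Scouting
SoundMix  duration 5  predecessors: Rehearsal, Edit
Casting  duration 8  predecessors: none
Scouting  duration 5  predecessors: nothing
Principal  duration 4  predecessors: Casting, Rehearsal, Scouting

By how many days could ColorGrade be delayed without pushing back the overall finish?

5

Critical path: Casting→Rehearsal→Principal→Edit→SoundMix = 8+5+4+8+5 = 30, so the finish is 30 days.
Longest path through ColorGrade: 25 days (earliest finish 25, latest finish 30).
So ColorGrade can slip 30 − 25 = 5 days.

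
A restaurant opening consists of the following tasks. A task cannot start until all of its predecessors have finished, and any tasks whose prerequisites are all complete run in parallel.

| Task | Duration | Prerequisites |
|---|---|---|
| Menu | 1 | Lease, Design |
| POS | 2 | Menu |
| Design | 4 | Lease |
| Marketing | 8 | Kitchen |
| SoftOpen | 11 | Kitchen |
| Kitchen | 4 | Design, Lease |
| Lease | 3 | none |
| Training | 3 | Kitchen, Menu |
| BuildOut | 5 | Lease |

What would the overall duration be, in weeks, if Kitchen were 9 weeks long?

Actual critical path: Lease→Design→Kitchen→SoftOpen = 3+4+4+11 = 22 ⇒ 22 weeks.
Kitchen is on the critical path; changing it to 9 makes that path 27 weeks.
No other chain overtakes it, so the finish is 27 weeks.

27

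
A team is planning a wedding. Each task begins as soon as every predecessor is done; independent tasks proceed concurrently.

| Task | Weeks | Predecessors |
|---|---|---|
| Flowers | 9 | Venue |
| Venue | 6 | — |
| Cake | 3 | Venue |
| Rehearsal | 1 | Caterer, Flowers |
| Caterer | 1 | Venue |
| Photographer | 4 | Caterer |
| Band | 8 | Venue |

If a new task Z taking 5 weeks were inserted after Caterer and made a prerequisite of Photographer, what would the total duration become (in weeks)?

Originally the plan takes 16 weeks.
With Z inserted, Photographer now waits for max(Caterer, Z).
New critical path: Venue→Caterer→Z→Photographer = 6+1+5+4 = 16 ⇒ 16 weeks.

16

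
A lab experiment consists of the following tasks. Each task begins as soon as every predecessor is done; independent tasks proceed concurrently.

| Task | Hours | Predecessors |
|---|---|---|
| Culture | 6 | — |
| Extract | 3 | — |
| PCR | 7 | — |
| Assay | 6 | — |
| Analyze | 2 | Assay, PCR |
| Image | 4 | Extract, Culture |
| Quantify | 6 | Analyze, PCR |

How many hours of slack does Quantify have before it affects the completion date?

The longest chain is PCR→Analyze→Quantify = 7+2+6 = 15; overall finish 15 hours.
Longest path through Quantify: 15 hours (earliest finish 15, latest finish 15).
Slack of Quantify = 9 − 9 = 0 hours.

0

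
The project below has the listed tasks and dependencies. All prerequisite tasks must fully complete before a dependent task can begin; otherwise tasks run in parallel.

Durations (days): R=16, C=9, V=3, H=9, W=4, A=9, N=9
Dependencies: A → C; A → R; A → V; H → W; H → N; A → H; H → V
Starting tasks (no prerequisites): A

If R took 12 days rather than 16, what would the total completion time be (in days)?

Critical path before the change: A→H→N = 9+9+9 = 27 giving 27 days.
The longest path through R is only 25 days, so R has float 2.
No other chain overtakes it, so the finish is 27 days.

27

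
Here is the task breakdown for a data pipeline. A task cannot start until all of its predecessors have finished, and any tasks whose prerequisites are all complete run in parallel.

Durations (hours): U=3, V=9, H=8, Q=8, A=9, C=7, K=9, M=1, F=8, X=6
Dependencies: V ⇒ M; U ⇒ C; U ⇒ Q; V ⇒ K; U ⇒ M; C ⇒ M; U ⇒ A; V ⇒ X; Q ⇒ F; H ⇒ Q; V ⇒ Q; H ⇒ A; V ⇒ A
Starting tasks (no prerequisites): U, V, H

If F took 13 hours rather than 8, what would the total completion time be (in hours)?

Actual critical path: V→Q→F = 9+8+8 = 25 ⇒ 25 hours.
Since F is critical, the +5 change carries straight to that chain (now 30 hours).
That remains the longest chain; total 30 hours.

30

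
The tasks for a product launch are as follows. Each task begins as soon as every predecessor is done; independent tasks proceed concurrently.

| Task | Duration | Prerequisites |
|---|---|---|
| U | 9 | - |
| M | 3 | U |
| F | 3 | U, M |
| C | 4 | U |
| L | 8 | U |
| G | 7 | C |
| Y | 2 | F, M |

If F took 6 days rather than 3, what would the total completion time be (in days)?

20

As given, the longest chain is U→C→G = 9+4+7 = 20, so the finish is 20 days.
F has 3 days of float (longest path through it is 17).
Now U→M→F→Y = 9+3+6+2 = 20 is longest, so the finish becomes 20 days.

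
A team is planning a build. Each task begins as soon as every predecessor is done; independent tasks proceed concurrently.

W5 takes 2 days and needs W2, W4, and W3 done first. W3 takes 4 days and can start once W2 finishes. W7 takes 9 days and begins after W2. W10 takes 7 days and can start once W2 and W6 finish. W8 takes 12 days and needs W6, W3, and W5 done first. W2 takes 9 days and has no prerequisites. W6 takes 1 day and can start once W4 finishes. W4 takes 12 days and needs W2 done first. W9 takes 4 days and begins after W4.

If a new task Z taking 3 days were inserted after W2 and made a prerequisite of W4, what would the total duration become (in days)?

38

Originally the schedule takes 35 days.
With Z inserted, W4 now waits for max(W2, Z).
New critical path: W2→Z→W4→W5→W8 = 9+3+12+2+12 = 38 ⇒ 38 days.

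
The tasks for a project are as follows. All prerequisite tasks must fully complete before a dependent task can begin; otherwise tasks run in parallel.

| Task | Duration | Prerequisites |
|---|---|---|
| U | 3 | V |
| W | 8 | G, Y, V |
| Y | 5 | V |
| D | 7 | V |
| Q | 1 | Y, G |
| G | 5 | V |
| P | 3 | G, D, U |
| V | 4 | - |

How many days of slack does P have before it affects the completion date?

V→Y→W = 4+5+8 = 17 sets the makespan at 17 days.
P finishes as early as 14 and must finish by 17.
Slack of P = 14 − 11 = 3 days.

3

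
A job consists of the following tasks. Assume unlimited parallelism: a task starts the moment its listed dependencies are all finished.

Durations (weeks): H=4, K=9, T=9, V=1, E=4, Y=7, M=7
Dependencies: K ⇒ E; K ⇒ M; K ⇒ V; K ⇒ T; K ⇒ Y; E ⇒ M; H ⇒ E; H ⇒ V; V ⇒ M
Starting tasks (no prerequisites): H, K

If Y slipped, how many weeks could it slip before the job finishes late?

K→E→M = 9+4+7 = 20 sets the makespan at 20 weeks.
Longest path through Y: 16 weeks (earliest finish 16, latest finish 20).
So Y can slip 20 − 16 = 4 weeks.

4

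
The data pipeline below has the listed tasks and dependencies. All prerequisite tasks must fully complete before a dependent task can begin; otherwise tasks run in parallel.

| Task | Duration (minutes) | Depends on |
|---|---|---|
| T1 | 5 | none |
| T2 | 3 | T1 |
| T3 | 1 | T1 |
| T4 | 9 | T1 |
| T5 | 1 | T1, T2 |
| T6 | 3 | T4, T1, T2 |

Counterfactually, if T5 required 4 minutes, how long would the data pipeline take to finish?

As given, the longest chain is T1→T4→T6 = 5+9+3 = 17, so the finish is 17 minutes.
The longest path through T5 is only 9 minutes, so T5 has float 8.
The critical path is still T1→T4→T6; finish is now 17 minutes.

17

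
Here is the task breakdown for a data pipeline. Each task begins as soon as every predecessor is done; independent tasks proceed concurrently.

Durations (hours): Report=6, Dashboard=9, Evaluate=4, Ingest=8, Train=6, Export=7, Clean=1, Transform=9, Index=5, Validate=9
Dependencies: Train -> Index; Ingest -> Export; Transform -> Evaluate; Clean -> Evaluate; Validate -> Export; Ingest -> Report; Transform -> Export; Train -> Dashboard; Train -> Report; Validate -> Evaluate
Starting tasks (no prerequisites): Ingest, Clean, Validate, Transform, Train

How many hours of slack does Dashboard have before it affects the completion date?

Validate→Export = 9+7 = 16 sets the makespan at 16 hours.
Dashboard finishes as early as 15 and must finish by 16.
Slack of Dashboard = 7 − 6 = 1 hour.

1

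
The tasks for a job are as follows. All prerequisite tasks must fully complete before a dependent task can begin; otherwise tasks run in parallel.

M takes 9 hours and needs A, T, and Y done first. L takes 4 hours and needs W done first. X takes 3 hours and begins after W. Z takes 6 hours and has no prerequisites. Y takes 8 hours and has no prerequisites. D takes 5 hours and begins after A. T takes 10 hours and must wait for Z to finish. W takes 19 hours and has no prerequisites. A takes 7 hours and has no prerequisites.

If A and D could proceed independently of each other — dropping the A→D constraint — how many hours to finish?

25

With the dependency in place, Z→T→M = 6+10+9 = 25 sets the finish at 25 hours.
Without A→D, D's earliest start moves from 7 to 0.
After: Z→T→M = 6+10+9 = 25 → 25 hours.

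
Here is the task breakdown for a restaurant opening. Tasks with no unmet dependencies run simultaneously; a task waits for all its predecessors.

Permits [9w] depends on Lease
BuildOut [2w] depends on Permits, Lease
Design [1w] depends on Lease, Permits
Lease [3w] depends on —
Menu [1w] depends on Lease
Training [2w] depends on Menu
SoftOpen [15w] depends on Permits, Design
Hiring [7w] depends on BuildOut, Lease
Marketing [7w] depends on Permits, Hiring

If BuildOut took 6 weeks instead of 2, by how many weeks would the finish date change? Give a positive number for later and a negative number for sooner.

4

Baseline: Lease→Permits→BuildOut→Hiring→Marketing = 3+9+2+7+7 = 28 → 28 weeks.
Since BuildOut is critical, the +4 change carries straight to that chain (now 32 weeks).
The critical path is still Lease→Permits→BuildOut→Hiring→Marketing; finish is now 32 weeks.
Change in finish: 32 − 28 = +4 weeks.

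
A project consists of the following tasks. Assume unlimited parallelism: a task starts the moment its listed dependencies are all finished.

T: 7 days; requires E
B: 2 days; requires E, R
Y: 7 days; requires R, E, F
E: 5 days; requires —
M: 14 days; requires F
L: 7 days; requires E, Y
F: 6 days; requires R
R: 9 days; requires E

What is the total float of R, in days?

0

Critical path: E→R→F→Y→L = 5+9+6+7+7 = 34, so the finish is 34 days.
Longest path through R: 34 days (earliest finish 14, latest finish 14).
Slack of R = 5 − 5 = 0 days.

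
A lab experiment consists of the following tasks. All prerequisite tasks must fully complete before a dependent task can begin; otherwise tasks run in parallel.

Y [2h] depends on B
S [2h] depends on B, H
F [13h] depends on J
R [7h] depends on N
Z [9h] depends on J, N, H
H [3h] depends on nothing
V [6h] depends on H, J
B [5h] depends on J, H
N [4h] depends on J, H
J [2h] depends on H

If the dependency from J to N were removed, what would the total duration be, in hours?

18

Original critical path: H→J→N→Z = 3+2+4+9 = 18 ⇒ 18 hours.
Without J→N, N's earliest start moves from 5 to 3.
New critical path: H→J→F = 3+2+13 = 18 ⇒ 18 hours.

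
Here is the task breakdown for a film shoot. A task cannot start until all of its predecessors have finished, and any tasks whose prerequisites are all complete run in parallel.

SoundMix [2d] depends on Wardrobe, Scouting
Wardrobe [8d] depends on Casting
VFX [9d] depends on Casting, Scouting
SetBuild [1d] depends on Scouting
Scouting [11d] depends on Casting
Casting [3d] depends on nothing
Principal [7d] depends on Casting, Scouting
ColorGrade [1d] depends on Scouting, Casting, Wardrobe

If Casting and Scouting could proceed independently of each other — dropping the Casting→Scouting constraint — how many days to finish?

Before: longest chain Casting→Scouting→VFX = 3+11+9 = 23, finish 23.
Without Casting→Scouting, Scouting's earliest start moves from 3 to 0.
The longest chain is now Scouting→VFX = 11+9 = 20, so the film shoot takes 20 days.

20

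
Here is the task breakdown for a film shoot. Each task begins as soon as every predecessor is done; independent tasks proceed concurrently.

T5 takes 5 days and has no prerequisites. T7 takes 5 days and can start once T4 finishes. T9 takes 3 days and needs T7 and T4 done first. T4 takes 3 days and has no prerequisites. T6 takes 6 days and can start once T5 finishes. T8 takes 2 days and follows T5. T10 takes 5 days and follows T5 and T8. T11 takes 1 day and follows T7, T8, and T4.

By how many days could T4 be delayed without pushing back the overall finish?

The longest chain is T5→T8→T10 = 5+2+5 = 12; overall finish 12 days.
Longest path through T4: 11 days (earliest finish 3, latest finish 4).
So T4 can slip 4 − 3 = 1 day.

1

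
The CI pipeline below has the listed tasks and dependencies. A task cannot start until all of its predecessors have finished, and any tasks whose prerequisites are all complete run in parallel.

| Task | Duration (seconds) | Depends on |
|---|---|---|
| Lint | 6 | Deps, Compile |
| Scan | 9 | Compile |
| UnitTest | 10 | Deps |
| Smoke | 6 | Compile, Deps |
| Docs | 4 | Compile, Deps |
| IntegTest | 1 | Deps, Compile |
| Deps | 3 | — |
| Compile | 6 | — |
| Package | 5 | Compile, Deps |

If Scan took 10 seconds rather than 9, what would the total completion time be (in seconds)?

16

Baseline: Compile→Scan = 6+9 = 15 → 15 seconds.
Since Scan is critical, the +1 change carries straight to that chain (now 16 seconds).
No other chain overtakes it, so the finish is 16 seconds.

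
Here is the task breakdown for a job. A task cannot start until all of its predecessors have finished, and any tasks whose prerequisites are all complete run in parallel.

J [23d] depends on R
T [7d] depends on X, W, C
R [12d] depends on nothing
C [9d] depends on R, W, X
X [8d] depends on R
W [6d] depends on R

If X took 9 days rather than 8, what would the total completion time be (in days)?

37

Actual critical path: R→X→C→T = 12+8+9+7 = 36 ⇒ 36 days.
X is on the critical path; changing it to 9 makes that path 37 days.
No other chain overtakes it, so the finish is 37 days.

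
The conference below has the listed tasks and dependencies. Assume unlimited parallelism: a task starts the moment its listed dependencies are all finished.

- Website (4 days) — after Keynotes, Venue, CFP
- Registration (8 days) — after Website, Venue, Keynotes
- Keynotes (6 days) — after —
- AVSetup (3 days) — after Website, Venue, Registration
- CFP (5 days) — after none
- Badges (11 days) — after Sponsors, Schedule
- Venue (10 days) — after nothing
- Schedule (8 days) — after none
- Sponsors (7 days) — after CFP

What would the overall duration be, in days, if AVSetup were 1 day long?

23

Critical path before the change: Venue→Website→Registration→AVSetup = 10+4+8+3 = 25 giving 25 days.
AVSetup is on the critical path; changing it to 1 makes that path 23 days.
The critical path is still Venue→Website→Registration→AVSetup; finish is now 23 days.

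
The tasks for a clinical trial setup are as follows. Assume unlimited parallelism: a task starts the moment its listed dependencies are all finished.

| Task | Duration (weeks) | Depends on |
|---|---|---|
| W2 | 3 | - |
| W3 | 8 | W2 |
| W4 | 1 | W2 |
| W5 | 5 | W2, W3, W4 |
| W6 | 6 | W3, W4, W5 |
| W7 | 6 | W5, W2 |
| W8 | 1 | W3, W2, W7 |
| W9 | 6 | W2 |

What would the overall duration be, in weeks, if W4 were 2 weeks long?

23

Critical path before the change: W2→W3→W5→W7→W8 = 3+8+5+6+1 = 23 giving 23 weeks.
W4 is off the critical path — its longest chain is 16 weeks, giving 7 of slack.
No other chain overtakes it, so the finish is 23 weeks.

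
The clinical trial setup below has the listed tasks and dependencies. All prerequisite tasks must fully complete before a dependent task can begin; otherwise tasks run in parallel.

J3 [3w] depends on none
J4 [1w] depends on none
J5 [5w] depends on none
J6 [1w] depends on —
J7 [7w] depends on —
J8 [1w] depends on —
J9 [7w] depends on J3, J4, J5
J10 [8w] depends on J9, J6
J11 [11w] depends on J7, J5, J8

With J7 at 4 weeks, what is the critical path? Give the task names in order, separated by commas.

Baseline: J5→J9→J10 = 5+7+8 = 20 → 20 weeks.
J7 has 2 weeks of float (longest path through it is 18).
No other chain overtakes it, so the finish is 20 weeks.

J5, J9, J10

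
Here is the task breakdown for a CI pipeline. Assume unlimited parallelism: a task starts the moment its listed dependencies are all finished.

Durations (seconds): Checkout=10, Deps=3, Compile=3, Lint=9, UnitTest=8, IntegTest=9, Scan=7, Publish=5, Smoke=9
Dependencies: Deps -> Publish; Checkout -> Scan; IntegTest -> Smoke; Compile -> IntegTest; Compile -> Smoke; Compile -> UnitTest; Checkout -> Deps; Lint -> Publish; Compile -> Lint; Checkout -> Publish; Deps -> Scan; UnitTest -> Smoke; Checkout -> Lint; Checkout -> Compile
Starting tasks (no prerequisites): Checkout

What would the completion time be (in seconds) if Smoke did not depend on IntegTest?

With the dependency in place, Checkout→Compile→IntegTest→Smoke = 10+3+9+9 = 31 sets the finish at 31 seconds.
Without IntegTest→Smoke, Smoke's earliest start moves from 22 to 21.
The longest chain is now Checkout→Compile→UnitTest→Smoke = 10+3+8+9 = 30, so the project takes 30 seconds.

30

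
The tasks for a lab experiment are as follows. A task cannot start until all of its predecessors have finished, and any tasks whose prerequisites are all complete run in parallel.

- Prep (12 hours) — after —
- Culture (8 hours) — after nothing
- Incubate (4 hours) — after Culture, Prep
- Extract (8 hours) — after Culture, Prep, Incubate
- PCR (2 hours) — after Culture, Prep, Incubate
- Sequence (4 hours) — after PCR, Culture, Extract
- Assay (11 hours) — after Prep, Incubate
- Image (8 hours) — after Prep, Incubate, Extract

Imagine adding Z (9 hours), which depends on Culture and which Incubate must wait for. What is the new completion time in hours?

37

Originally the lab experiment takes 32 hours.
With Z inserted, Incubate now waits for max(Culture, Prep, Z).
New critical path: Culture→Z→Incubate→Extract→Image = 8+9+4+8+8 = 37 ⇒ 37 hours.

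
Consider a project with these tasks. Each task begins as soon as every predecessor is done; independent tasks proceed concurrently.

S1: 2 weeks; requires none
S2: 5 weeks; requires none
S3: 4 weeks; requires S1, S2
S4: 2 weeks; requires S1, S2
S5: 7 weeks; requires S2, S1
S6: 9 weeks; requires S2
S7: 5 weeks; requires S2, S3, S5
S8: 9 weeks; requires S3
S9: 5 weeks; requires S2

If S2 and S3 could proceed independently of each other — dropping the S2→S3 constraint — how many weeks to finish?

Before: longest chain S2→S3→S8 = 5+4+9 = 18, finish 18.
Without S2→S3, S3's earliest start moves from 5 to 2.
The longest chain is now S2→S5→S7 = 5+7+5 = 17, so the project takes 17 weeks.

17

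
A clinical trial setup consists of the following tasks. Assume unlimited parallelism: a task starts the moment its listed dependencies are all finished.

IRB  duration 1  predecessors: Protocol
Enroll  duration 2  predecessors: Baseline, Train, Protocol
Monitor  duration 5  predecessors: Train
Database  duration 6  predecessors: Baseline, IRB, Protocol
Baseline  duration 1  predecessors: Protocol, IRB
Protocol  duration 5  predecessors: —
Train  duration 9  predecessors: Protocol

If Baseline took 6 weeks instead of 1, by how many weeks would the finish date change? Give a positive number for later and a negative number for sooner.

Baseline: Protocol→Train→Monitor = 5+9+5 = 19 → 19 weeks.
The longest path through Baseline is only 13 weeks, so Baseline has float 6.
No other chain overtakes it, so the finish is 19 weeks.
Change in finish: 19 − 19 = +0 weeks.

0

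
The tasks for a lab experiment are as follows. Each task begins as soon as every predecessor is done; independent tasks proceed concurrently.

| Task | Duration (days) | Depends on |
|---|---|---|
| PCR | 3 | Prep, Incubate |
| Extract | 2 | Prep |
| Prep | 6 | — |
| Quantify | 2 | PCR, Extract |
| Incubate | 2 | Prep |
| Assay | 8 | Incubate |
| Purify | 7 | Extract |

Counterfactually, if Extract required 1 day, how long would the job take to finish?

Critical path before the change: Prep→Incubate→Assay = 6+2+8 = 16 giving 16 days.
The longest path through Extract is only 15 days, so Extract has float 1.
The critical path is still Prep→Incubate→Assay; finish is now 16 days.

16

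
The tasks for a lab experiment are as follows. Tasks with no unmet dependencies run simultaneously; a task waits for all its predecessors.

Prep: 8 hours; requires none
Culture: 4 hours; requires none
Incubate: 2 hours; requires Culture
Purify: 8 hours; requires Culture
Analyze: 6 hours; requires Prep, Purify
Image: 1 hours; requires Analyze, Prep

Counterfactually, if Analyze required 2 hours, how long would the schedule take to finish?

15

The binding path is Culture→Purify→Analyze→Image = 4+8+6+1 = 19; finish at 19 hours.
Since Analyze is critical, the -4 change carries straight to that chain (now 15 hours).
No other chain overtakes it, so the finish is 15 hours.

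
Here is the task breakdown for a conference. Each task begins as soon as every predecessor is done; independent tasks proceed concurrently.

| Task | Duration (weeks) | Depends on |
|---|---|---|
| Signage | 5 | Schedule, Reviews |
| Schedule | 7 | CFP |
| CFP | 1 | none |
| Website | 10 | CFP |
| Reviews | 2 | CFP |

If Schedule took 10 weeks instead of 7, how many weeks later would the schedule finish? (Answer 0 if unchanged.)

3

Critical path before the change: CFP→Schedule→Signage = 1+7+5 = 13 giving 13 weeks.
Schedule lies on that path, so at 10 weeks the path becomes 16 weeks.
That remains the longest chain; total 16 weeks.
Change in finish: 16 − 13 = +3 weeks.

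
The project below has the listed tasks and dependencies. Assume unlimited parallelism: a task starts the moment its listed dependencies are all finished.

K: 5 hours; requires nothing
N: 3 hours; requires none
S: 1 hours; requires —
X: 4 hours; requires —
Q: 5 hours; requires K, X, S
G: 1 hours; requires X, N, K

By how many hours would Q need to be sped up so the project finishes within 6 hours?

4

Current finish: 10 hours; target: 6.
Q is on every critical path, so each hour cut from Q cuts the finish by one (this holds down to a finish of 6).
Need 10 − 6 = 4 hours off Q → Q becomes 1 hour, finish becomes 6.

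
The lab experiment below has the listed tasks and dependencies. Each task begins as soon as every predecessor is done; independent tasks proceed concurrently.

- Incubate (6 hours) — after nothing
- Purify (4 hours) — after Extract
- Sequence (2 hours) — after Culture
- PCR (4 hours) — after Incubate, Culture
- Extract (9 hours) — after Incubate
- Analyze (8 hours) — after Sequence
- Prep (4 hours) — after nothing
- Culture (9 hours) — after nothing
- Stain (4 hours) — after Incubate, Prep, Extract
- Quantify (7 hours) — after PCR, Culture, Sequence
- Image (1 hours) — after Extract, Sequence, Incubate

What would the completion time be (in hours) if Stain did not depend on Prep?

20

Before: longest chain Culture→PCR→Quantify = 9+4+7 = 20, finish 20.
Dropping Prep→Stain doesn't change Stain's earliest start (15); another predecessor still binds.
New critical path: Culture→PCR→Quantify = 9+4+7 = 20 ⇒ 20 hours.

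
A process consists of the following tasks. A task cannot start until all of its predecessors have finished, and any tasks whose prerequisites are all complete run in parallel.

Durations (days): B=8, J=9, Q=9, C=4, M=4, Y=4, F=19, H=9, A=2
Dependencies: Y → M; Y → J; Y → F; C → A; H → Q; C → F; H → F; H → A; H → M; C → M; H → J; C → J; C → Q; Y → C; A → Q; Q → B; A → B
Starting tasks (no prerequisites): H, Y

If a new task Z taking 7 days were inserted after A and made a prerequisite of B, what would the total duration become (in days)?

Originally the process takes 28 days.
With Z inserted, B now waits for max(A, Q, Z).
New critical path: H→A→Q→B = 9+2+9+8 = 28 ⇒ 28 days.

28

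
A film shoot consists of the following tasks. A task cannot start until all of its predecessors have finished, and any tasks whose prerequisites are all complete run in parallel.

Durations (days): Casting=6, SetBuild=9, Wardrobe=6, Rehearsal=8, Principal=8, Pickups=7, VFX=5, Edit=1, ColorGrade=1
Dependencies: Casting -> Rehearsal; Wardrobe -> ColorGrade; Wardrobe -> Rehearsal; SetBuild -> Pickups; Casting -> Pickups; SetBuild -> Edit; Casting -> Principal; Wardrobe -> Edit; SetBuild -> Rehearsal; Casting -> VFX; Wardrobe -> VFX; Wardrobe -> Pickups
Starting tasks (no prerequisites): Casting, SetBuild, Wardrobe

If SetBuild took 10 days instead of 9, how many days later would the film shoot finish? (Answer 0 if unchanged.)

1

The binding path is SetBuild→Rehearsal = 9+8 = 17; finish at 17 days.
Since SetBuild is critical, the +1 change carries straight to that chain (now 18 days).
That remains the longest chain; total 18 days.
Change in finish: 18 − 17 = +1 days.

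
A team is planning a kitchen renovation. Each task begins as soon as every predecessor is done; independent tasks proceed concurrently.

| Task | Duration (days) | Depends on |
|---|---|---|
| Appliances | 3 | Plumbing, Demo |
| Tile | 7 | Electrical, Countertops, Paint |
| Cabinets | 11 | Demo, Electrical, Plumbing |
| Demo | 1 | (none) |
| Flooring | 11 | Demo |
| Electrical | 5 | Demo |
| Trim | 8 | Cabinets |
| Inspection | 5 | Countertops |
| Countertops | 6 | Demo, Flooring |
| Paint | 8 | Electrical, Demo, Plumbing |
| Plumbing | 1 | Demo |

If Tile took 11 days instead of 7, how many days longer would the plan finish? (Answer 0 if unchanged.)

The binding path is Demo→Flooring→Countertops→Tile = 1+11+6+7 = 25; finish at 25 days.
Since Tile is critical, the +4 change carries straight to that chain (now 29 days).
No other chain overtakes it, so the finish is 29 days.
Change in finish: 29 − 25 = +4 days.

4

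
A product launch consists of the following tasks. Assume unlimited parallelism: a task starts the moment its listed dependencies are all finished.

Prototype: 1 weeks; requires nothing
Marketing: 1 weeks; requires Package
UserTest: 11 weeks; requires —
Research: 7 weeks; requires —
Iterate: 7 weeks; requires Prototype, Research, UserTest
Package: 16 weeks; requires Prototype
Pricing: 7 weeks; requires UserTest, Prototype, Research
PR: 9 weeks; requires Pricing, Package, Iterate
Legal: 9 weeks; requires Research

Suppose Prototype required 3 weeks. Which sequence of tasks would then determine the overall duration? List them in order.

As given, the longest chain is UserTest→Iterate→PR = 11+7+9 = 27, so the finish is 27 weeks.
The longest path through Prototype is only 26 weeks, so Prototype has float 1.
The binding chain switches to Prototype→Package→PR = 3+16+9 = 28; finish 28 weeks.

Prototype, Package, PR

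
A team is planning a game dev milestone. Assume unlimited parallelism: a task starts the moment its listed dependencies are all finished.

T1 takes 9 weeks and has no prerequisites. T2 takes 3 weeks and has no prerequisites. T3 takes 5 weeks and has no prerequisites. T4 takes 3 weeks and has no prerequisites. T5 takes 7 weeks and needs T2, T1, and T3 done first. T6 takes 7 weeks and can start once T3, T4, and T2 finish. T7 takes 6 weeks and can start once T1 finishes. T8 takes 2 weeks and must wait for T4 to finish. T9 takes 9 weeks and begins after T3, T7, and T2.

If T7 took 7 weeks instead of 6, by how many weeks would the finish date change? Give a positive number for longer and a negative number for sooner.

As given, the longest chain is T1→T7→T9 = 9+6+9 = 24, so the finish is 24 weeks.
T7 lies on that path, so at 7 weeks the path becomes 25 weeks.
No other chain overtakes it, so the finish is 25 weeks.
Change in finish: 25 − 24 = +1 weeks.

1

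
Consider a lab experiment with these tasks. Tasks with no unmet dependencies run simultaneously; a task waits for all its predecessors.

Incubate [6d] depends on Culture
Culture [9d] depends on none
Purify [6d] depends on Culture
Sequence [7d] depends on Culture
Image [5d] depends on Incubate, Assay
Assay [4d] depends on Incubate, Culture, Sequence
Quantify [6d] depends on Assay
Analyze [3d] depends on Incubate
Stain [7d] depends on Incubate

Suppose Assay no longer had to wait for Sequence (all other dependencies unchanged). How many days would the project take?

Original critical path: Culture→Sequence→Assay→Quantify = 9+7+4+6 = 26 ⇒ 26 days.
Without Sequence→Assay, Assay's earliest start moves from 16 to 15.
The longest chain is now Culture→Incubate→Assay→Quantify = 9+6+4+6 = 25, so the project takes 25 days.

25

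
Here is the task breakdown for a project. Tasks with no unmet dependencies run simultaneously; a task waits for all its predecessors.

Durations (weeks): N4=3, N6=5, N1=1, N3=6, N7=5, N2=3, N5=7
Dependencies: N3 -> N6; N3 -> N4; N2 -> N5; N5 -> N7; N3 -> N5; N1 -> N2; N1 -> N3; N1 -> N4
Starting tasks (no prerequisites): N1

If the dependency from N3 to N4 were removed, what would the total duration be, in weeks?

Original critical path: N1→N3→N5→N7 = 1+6+7+5 = 19 ⇒ 19 weeks.
Without N3→N4, N4's earliest start moves from 7 to 1.
After: N1→N3→N5→N7 = 1+6+7+5 = 19 → 19 weeks.

19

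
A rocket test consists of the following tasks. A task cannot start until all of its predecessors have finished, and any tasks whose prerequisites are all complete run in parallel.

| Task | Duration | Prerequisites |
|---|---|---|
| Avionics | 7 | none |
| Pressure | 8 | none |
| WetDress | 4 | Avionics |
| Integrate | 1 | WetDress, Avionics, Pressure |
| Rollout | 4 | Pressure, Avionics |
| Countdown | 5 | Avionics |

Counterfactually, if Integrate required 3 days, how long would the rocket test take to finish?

14

The binding path is Avionics→WetDress→Integrate = 7+4+1 = 12; finish at 12 days.
Integrate is on the critical path; changing it to 3 makes that path 14 days.
No other chain overtakes it, so the finish is 14 days.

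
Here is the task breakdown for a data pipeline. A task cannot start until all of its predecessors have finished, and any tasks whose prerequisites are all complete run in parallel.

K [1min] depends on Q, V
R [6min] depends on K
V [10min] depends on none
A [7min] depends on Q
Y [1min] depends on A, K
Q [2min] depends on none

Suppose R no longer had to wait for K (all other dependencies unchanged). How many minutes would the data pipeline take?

With the dependency in place, V→K→R = 10+1+6 = 17 sets the finish at 17 minutes.
Without K→R, R's earliest start moves from 11 to 0.
The longest chain is now V→K→Y = 10+1+1 = 12, so the data pipeline takes 12 minutes.

12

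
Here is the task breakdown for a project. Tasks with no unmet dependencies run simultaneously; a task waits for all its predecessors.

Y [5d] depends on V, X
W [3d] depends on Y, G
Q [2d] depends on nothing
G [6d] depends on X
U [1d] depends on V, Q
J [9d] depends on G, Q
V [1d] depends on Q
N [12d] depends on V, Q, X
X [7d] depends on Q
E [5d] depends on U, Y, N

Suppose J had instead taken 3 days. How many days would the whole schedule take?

26

Baseline: Q→X→N→E = 2+7+12+5 = 26 → 26 days.
The longest path through J is only 24 days, so J has float 2.
No other chain overtakes it, so the finish is 26 days.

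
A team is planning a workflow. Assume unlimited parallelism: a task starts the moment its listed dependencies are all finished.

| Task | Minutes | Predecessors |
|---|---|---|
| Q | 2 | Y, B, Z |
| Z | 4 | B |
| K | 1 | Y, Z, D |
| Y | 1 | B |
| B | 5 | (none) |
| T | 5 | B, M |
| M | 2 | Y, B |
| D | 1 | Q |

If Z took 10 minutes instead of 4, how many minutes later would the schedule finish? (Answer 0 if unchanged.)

The binding path is B→Z→Q→D→K = 5+4+2+1+1 = 13; finish at 13 minutes.
Z is on the critical path; changing it to 10 makes that path 19 minutes.
The critical path is still B→Z→Q→D→K; finish is now 19 minutes.
Change in finish: 19 − 13 = +6 minutes.

6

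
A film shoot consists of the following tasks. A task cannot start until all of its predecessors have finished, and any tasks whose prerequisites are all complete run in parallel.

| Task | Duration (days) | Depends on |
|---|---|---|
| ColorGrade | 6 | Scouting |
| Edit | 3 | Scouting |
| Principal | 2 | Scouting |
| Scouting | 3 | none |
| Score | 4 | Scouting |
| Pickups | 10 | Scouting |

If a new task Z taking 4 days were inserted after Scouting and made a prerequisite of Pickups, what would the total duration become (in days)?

17

Originally the film shoot takes 13 days.
With Z inserted, Pickups now waits for max(Scouting, Z).
New critical path: Scouting→Z→Pickups = 3+4+10 = 17 ⇒ 17 days.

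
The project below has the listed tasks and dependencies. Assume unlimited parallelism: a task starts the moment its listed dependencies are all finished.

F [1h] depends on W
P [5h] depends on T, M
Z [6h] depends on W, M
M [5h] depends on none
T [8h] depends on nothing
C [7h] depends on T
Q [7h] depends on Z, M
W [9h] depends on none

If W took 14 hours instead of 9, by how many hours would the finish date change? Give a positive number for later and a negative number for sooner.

Actual critical path: W→Z→Q = 9+6+7 = 22 ⇒ 22 hours.
W is on the critical path; changing it to 14 makes that path 27 hours.
That remains the longest chain; total 27 hours.
Change in finish: 27 − 22 = +5 hours.

5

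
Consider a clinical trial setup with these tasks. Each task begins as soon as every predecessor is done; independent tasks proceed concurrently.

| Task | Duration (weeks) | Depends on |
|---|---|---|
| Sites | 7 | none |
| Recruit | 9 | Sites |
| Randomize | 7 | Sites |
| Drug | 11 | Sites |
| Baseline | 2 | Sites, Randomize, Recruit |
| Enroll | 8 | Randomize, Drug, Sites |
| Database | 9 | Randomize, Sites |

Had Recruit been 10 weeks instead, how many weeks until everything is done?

As given, the longest chain is Sites→Drug→Enroll = 7+11+8 = 26, so the finish is 26 weeks.
Recruit has 8 weeks of float (longest path through it is 18).
No other chain overtakes it, so the finish is 26 weeks.

26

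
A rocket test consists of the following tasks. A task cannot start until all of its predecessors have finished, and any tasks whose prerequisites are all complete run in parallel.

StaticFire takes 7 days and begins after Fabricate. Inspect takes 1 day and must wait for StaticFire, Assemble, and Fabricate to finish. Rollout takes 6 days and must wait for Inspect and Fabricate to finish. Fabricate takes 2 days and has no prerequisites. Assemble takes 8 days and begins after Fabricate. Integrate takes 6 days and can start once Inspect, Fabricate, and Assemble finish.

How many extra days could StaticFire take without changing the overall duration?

The longest chain is Fabricate→Assemble→Inspect→Integrate = 2+8+1+6 = 17; overall finish 17 days.
Longest path through StaticFire: 16 days (earliest finish 9, latest finish 10).
Float = 17 − 16 = 1.

1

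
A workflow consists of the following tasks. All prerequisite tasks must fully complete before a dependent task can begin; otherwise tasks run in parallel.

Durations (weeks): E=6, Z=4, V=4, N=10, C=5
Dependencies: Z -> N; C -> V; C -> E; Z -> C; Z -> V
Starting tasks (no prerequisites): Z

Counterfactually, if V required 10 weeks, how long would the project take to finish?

The binding path is Z→C→E = 4+5+6 = 15; finish at 15 weeks.
The longest path through V is only 13 weeks, so V has float 2.
Now Z→C→V = 4+5+10 = 19 is longest, so the finish becomes 19 weeks.

19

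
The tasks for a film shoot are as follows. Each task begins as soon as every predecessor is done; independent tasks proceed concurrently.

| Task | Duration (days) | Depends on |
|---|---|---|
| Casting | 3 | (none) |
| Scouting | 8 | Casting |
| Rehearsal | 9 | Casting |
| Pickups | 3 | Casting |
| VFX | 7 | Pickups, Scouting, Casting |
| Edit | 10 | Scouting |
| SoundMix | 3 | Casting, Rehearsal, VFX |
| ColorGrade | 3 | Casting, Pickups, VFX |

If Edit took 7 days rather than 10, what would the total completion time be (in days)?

21

As given, the longest chain is Casting→Scouting→Edit = 3+8+10 = 21, so the finish is 21 days.
Since Edit is critical, the -3 change carries straight to that chain (now 18 days).
Now Casting→Scouting→VFX→SoundMix = 3+8+7+3 = 21 is longest, so the finish becomes 21 days.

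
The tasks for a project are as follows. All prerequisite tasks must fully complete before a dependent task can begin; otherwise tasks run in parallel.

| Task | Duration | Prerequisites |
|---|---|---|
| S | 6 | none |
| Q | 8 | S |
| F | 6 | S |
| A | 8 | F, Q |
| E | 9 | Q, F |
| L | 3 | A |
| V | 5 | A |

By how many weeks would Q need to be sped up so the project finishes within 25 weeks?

2

Current finish: 27 weeks; target: 25.
Q is on every critical path, so each week cut from Q cuts the finish by one (this holds down to a finish of 25).
Need 27 − 25 = 2 weeks off Q → Q becomes 6 weeks, finish becomes 25.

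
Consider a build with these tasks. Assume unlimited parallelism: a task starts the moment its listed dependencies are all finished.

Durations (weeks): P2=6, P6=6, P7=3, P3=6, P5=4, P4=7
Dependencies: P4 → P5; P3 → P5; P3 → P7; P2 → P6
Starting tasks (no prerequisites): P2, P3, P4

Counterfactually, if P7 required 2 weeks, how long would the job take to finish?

Actual critical path: P2→P6 = 6+6 = 12 ⇒ 12 weeks.
P7 is off the critical path — its longest chain is 9 weeks, giving 3 of slack.
No other chain overtakes it, so the finish is 12 weeks.

12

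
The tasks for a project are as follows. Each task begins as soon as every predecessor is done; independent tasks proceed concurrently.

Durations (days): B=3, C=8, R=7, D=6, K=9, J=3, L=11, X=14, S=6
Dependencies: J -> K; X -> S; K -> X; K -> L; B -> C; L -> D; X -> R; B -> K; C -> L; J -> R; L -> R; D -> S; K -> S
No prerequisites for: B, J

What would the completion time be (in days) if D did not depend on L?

33

With the dependency in place, B→K→L→D→S = 3+9+11+6+6 = 35 sets the finish at 35 days.
Without L→D, D's earliest start moves from 23 to 0.
The longest chain is now B→K→X→R = 3+9+14+7 = 33, so the job takes 33 days.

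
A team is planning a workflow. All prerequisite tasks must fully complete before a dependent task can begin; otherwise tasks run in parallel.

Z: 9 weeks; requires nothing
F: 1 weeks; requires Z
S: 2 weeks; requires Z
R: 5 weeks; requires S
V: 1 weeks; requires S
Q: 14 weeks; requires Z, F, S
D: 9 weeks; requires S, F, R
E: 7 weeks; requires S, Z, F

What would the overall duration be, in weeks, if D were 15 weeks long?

Critical path before the change: Z→S→R→D = 9+2+5+9 = 25 giving 25 weeks.
D is on the critical path; changing it to 15 makes that path 31 weeks.
No other chain overtakes it, so the finish is 31 weeks.

31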